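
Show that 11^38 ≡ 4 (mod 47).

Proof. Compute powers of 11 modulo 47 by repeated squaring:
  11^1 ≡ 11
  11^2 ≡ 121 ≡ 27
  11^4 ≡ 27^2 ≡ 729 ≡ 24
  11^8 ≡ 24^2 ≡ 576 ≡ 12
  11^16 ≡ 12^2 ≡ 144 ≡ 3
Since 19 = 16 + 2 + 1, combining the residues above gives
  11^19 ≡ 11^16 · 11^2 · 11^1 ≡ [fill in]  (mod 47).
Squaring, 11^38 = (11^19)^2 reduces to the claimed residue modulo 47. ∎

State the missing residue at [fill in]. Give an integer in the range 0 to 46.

Multiply the listed residues: 3 · 27 · 11 = 81 → 891.
Reducing modulo 47: 891 = 18·47 + 45, so 11^19 ≡ 45.

45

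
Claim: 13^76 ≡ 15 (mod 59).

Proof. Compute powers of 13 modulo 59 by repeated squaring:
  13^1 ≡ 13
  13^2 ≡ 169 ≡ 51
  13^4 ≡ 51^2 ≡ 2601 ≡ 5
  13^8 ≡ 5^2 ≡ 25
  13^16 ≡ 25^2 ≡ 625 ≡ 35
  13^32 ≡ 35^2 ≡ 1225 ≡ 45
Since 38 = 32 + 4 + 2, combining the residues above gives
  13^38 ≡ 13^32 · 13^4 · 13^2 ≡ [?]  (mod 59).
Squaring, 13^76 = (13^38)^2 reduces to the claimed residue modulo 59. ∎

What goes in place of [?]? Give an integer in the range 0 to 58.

Multiply the listed residues: 45 · 5 · 51 = 225 → 11475.
Reducing modulo 59: 11475 = 194·59 + 29, so 13^38 ≡ 29.

29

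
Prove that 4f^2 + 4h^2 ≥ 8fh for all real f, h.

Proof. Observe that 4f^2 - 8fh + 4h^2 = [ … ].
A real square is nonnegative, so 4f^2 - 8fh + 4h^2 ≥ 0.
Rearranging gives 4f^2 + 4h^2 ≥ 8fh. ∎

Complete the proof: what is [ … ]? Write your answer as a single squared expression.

(2f - 2h)^2

4f^2 - 8fh + 4h^2 is a perfect-square trinomial: the outer terms are (2f)^2 and (2h)^2, and the cross term is -2·2f·2h.
So 4f^2 - 8fh + 4h^2 = (2f - 2h)^2 ≥ 0.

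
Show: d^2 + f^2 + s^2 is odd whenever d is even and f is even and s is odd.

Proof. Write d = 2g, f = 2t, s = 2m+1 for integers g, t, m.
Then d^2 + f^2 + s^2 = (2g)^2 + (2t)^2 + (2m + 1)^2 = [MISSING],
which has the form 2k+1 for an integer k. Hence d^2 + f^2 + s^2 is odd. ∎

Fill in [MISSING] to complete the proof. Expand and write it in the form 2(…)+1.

Expanding: (2g)^2 + (2t)^2 + (2m + 1)^2 = 4g^2 + 4m^2 + 4m + 4t^2 + 1.
Every term except the constant is even, so this is 2(2g^2 + 2m^2 + 2m + 2t^2) + 1,
and 2g^2 + 2m^2 + 2m + 2t^2 ∈ ℤ gives the required form.

2(2g^2 + 2m^2 + 2m + 2t^2) + 1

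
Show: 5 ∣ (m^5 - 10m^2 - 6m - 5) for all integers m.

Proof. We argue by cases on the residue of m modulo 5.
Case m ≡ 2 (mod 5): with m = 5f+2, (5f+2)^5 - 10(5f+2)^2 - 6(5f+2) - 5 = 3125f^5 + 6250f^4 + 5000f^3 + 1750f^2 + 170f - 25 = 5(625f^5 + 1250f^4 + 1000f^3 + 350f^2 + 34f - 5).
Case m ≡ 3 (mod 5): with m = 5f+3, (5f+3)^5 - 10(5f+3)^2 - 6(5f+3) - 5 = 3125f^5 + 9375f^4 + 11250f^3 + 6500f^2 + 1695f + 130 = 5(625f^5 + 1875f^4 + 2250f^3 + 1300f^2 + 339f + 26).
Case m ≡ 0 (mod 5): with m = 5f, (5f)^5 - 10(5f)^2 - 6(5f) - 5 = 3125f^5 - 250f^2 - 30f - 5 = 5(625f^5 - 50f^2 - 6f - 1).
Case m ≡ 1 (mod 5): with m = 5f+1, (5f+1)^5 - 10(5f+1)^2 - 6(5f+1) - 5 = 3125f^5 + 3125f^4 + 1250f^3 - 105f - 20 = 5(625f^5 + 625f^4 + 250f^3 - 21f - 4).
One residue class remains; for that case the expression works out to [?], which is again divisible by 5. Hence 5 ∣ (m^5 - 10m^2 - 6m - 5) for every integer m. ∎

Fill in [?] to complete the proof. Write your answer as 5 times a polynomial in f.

Only m ≡ 4 (mod 5) is unaccounted for. Put m = 5f+4:
(5f+4)^5 - 10(5f+4)^2 - 6(5f+4) - 5 expands to 3125f^5 + 12500f^4 + 20000f^3 + 15750f^2 + 5970f + 835,
and factoring out 5 leaves 5(625f^5 + 2500f^4 + 4000f^3 + 3150f^2 + 1194f + 167).

5(625f^5 + 2500f^4 + 4000f^3 + 3150f^2 + 1194f + 167)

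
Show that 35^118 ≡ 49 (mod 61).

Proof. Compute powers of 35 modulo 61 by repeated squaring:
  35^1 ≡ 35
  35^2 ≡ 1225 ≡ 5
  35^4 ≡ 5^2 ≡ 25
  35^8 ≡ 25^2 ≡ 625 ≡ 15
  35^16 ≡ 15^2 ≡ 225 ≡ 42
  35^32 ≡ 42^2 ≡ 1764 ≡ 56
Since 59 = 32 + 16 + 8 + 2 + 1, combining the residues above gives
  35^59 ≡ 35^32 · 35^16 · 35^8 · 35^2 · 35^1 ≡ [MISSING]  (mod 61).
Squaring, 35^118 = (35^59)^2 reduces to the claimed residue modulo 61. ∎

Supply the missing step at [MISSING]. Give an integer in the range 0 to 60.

Multiply the listed residues: 56 · 42 · 15 · 5 · 35 = 2352 → 35280 → 176400 → 6174000.
Reducing modulo 61: 6174000 = 101213·61 + 7, so 35^59 ≡ 7.

7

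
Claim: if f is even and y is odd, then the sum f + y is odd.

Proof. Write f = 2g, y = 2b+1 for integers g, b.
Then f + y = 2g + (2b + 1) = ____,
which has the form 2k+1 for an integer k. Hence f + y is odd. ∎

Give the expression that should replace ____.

2g + (2b + 1) = 2b + 2g + 1
= 2(b + g) + 1.
Since b + g is an integer, the sum is of the form 2k+1 for an integer k.

2(b + g) + 1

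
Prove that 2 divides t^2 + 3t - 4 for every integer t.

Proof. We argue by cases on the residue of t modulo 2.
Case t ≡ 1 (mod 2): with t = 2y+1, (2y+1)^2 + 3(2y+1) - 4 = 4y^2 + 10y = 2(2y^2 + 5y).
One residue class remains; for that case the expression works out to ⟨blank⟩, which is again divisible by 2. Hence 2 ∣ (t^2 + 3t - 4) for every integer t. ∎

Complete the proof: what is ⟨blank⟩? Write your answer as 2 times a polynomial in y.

2(2y^2 + 3y - 2)

Only t ≡ 0 (mod 2) is unaccounted for. Put t = 2y:
(2y)^2 + 3(2y) - 4 expands to 4y^2 + 6y - 4,
and factoring out 2 leaves 2(2y^2 + 3y - 2).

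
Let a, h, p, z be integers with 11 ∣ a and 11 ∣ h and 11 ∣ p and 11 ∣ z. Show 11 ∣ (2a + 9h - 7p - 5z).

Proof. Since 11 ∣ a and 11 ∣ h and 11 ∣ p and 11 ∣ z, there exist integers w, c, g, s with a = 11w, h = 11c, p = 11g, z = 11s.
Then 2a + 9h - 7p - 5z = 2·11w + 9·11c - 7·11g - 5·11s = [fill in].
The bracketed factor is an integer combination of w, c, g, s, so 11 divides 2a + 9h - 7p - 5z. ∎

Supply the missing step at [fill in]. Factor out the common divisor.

11(9c - 7g - 5s + 2w)

Each term has a factor of 11: 2·11w + 9·11c - 7·11g - 5·11s = 11·(9c - 7g - 5s + 2w).
Since 9c - 7g - 5s + 2w is an integer, 11 ∣ (2a + 9h - 7p - 5z).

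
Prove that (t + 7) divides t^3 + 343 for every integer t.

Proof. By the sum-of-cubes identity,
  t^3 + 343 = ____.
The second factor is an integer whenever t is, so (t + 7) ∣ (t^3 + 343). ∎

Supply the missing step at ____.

a^3 + b^3 = (a + b)(a^2 - ab + b^2). With a = t, b = 7:
t^3 + 343 = (t + 7)(t^2 - 7t + 49).

(t + 7)(t^2 - 7t + 49)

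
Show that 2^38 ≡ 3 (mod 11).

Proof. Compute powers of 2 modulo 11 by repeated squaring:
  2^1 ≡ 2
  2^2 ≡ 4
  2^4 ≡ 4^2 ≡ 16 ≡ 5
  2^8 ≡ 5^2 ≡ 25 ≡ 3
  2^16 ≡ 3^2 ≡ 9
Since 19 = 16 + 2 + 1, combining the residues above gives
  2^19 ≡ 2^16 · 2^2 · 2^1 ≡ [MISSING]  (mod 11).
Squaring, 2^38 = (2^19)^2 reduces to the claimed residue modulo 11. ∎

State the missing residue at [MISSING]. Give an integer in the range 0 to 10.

2^16 · 2^2 · 2^1 ≡ 9 · 4 · 2 = 72.
72 mod 11 = 6, so 2^19 ≡ 6 (mod 11).

6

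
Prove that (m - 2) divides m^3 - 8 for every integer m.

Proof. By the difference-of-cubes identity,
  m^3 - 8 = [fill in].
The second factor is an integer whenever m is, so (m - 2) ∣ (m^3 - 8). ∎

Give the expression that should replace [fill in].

a^3 - b^3 = (a - b)(a^2 + ab + b^2). With a = m, b = 2:
m^3 - 8 = (m - 2)(m^2 + 2m + 4).

(m - 2)(m^2 + 2m + 4)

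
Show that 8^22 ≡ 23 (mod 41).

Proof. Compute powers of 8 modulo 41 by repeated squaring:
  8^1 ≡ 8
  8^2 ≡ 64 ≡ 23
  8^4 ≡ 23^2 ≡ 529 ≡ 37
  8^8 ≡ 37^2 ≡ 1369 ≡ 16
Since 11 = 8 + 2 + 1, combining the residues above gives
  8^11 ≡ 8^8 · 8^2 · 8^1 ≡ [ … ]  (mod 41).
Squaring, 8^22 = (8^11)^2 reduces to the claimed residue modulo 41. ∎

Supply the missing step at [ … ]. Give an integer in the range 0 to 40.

Multiply the listed residues: 16 · 23 · 8 = 368 → 2944.
Reducing modulo 41: 2944 = 71·41 + 33, so 8^11 ≡ 33.

33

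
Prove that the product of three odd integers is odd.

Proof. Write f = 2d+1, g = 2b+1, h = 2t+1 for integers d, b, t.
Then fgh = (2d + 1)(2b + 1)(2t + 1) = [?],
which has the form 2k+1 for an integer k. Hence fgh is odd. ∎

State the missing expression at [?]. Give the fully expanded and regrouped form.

2(4bdt + 2bd + 2bt + b + 2dt + d + t) + 1

(2d + 1)(2b + 1)(2t + 1) = 8bdt + 4bd + 4bt + 2b + 4dt + 2d + 2t + 1
= 2(4bdt + 2bd + 2bt + b + 2dt + d + t) + 1.
Since 4bdt + 2bd + 2bt + b + 2dt + d + t is an integer, the product is of the form 2k+1 for an integer k.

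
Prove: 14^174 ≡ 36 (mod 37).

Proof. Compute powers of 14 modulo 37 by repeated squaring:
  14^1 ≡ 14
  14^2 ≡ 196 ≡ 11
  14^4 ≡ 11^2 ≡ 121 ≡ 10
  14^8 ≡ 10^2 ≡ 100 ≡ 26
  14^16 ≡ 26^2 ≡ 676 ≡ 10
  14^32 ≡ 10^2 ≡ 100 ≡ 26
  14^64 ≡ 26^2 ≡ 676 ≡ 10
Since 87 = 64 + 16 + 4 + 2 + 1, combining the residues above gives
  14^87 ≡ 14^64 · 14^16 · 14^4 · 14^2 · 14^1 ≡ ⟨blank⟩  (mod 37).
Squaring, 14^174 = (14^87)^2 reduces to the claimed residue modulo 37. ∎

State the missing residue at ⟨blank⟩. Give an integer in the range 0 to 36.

6

14^64 · 14^16 · 14^4 · 14^2 · 14^1 ≡ 10 · 10 · 10 · 11 · 14 = 154000.
154000 mod 37 = 6, so 14^87 ≡ 6 (mod 37).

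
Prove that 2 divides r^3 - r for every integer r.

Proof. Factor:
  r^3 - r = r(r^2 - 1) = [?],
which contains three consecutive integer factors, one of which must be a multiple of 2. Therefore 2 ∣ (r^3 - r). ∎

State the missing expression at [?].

r(r^2 - 1) = r(r - 1)(r + 1) = (r - 1)r(r + 1).
These three factors are consecutive integers, so their product is divisible by 2.

(r - 1)r(r + 1)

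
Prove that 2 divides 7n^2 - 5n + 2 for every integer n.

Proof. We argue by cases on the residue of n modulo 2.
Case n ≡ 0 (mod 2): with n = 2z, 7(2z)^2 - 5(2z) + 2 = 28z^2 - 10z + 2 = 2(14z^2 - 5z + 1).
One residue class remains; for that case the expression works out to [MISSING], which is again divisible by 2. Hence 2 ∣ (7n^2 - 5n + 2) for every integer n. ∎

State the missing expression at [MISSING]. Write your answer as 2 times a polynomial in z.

2(14z^2 + 9z + 2)

Only n ≡ 1 (mod 2) is unaccounted for. Put n = 2z+1:
7(2z+1)^2 - 5(2z+1) + 2 expands to 28z^2 + 18z + 4,
and factoring out 2 leaves 2(14z^2 + 9z + 2).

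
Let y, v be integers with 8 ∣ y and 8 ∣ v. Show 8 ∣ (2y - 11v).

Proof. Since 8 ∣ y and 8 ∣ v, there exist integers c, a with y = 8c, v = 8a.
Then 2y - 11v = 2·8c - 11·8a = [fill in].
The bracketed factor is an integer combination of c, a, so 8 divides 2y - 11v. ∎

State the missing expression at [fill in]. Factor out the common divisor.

Pull the common 8 out of every term: 2·8c - 11·8a = 8(-11a + 2c).
-11a + 2c is an integer, which exhibits the divisibility.

8(-11a + 2c)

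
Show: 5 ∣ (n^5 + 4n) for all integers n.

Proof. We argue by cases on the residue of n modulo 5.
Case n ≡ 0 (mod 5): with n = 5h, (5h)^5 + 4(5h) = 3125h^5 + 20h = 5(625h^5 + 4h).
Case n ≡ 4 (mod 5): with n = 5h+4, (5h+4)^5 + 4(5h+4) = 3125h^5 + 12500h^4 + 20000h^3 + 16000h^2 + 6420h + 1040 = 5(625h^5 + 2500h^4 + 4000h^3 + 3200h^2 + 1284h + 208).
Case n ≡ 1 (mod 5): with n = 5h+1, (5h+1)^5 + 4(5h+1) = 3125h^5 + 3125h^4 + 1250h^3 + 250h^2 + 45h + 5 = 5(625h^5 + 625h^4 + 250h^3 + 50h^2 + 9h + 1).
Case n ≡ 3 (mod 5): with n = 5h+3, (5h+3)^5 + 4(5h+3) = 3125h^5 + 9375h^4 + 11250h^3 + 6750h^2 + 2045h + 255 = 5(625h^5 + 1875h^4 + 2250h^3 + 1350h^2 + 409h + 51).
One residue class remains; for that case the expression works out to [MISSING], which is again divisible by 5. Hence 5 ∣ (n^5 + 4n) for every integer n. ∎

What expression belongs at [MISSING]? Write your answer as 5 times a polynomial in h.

The residues treated are {0, 4, 1, 3}, so the missing case is n ≡ 2 (mod 5); write n = 5h+2.
Then (5h+2)^5 + 4(5h+2) = 3125h^5 + 6250h^4 + 5000h^3 + 2000h^2 + 420h + 40 = 5(625h^5 + 1250h^4 + 1000h^3 + 400h^2 + 84h + 8).

5(625h^5 + 1250h^4 + 1000h^3 + 400h^2 + 84h + 8)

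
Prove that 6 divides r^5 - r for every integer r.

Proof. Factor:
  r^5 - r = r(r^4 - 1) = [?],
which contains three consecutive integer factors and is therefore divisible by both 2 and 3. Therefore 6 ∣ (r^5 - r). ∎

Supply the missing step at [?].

r^4 - 1 = (r^2 - 1)(r^2 + 1), and r^2 - 1 = (r-1)(r+1).
So r(r^4 - 1) = (r - 1)r(r + 1)(r^2 + 1).

(r - 1)r(r + 1)(r^2 + 1)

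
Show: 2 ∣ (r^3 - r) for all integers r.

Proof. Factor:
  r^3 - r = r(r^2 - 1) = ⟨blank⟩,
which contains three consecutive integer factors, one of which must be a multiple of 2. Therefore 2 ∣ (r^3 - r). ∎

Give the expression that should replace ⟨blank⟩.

r(r^2 - 1) = r(r - 1)(r + 1) = (r - 1)r(r + 1).
These three factors are consecutive integers, so their product is divisible by 2.

(r - 1)r(r + 1)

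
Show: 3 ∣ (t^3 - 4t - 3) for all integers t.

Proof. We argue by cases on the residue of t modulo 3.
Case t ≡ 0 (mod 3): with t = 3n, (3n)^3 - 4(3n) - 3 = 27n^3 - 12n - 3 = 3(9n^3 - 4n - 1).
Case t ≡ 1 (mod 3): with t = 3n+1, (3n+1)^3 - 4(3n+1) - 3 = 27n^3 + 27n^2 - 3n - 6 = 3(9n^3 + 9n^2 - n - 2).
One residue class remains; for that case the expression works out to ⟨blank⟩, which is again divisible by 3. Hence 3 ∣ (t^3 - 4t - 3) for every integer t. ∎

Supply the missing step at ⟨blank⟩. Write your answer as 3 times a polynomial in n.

3(9n^3 + 18n^2 + 8n - 1)

Only t ≡ 2 (mod 3) is unaccounted for. Put t = 3n+2:
(3n+2)^3 - 4(3n+2) - 3 expands to 27n^3 + 54n^2 + 24n - 3,
and factoring out 3 leaves 3(9n^3 + 18n^2 + 8n - 1).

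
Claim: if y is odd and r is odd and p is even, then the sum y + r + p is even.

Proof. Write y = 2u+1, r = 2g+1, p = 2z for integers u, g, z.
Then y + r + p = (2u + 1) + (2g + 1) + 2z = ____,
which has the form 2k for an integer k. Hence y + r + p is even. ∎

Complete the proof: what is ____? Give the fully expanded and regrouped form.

2(g + u + z + 1)

Expanding: (2u + 1) + (2g + 1) + 2z = 2g + 2u + 2z + 2.
Every term is even; pulling out the factor of 2 gives 2(g + u + z + 1).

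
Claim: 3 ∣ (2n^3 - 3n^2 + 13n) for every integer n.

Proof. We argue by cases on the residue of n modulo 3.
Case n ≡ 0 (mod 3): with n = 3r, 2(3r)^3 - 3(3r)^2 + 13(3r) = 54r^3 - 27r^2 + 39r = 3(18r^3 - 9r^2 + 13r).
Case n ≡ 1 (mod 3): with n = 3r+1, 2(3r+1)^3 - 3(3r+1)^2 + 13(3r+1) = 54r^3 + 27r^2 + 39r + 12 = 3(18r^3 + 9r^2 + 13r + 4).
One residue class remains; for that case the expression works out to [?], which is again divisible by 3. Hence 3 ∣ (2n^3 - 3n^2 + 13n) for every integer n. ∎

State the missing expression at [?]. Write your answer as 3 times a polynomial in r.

3(18r^3 + 27r^2 + 25r + 10)

The residues treated are {0, 1}, so the missing case is n ≡ 2 (mod 3); write n = 3r+2.
Then 2(3r+2)^3 - 3(3r+2)^2 + 13(3r+2) = 54r^3 + 81r^2 + 75r + 30 = 3(18r^3 + 27r^2 + 25r + 10).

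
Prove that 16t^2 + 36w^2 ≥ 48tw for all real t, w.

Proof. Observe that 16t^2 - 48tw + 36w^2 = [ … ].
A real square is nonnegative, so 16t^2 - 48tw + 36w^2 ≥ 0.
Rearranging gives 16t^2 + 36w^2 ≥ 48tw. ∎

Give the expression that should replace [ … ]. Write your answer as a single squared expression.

(4t - 6w)^2

16t^2 - 48tw + 36w^2 is a perfect-square trinomial: the outer terms are (4t)^2 and (6w)^2, and the cross term is -2·4t·6w.
So 16t^2 - 48tw + 36w^2 = (4t - 6w)^2 ≥ 0.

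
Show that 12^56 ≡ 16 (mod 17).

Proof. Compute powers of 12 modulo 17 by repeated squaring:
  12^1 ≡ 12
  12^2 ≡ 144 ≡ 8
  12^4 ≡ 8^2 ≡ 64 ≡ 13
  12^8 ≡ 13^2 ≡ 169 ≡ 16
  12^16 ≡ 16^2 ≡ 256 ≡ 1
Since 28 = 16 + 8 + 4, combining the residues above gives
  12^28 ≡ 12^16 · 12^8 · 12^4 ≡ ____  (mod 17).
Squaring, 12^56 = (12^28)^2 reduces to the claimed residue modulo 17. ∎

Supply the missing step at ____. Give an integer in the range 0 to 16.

Multiply the listed residues: 1 · 16 · 13 = 16 → 208.
Reducing modulo 17: 208 = 12·17 + 4, so 12^28 ≡ 4.

4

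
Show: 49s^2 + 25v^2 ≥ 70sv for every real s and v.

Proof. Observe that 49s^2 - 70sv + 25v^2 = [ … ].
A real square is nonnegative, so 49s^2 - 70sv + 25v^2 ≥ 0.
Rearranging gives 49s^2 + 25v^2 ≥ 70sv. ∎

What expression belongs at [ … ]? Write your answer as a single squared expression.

The leading and trailing coefficients are 7^2 and 5^2, and 70 = 2·7·5, so the trinomial is (7s - 5v)^2.
Hence 49s^2 - 70sv + 25v^2 ≥ 0.

(7s - 5v)^2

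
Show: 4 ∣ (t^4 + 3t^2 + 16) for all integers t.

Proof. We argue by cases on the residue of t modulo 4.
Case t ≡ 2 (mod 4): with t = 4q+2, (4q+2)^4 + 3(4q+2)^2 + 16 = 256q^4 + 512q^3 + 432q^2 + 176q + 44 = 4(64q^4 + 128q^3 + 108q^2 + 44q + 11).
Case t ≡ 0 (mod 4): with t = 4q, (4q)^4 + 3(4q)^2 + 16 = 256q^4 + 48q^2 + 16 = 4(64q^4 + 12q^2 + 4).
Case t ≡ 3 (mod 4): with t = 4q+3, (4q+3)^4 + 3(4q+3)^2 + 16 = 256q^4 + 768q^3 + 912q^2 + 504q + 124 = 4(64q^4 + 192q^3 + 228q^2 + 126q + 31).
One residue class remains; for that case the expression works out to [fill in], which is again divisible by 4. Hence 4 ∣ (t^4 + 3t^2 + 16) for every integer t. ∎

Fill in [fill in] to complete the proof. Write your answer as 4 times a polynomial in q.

4(64q^4 + 64q^3 + 36q^2 + 10q + 5)

Only t ≡ 1 (mod 4) is unaccounted for. Put t = 4q+1:
(4q+1)^4 + 3(4q+1)^2 + 16 expands to 256q^4 + 256q^3 + 144q^2 + 40q + 20,
and factoring out 4 leaves 4(64q^4 + 64q^3 + 36q^2 + 10q + 5).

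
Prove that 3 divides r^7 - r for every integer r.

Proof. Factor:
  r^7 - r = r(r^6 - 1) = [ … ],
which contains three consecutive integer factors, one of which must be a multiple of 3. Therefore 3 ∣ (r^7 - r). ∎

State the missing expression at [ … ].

r^6 - 1 = (r^2 - 1)(r^4 + r^2 + 1), and r^2 - 1 = (r-1)(r+1).
So r(r^6 - 1) = (r - 1)r(r + 1)(r^4 + r^2 + 1).

(r - 1)r(r + 1)(r^4 + r^2 + 1)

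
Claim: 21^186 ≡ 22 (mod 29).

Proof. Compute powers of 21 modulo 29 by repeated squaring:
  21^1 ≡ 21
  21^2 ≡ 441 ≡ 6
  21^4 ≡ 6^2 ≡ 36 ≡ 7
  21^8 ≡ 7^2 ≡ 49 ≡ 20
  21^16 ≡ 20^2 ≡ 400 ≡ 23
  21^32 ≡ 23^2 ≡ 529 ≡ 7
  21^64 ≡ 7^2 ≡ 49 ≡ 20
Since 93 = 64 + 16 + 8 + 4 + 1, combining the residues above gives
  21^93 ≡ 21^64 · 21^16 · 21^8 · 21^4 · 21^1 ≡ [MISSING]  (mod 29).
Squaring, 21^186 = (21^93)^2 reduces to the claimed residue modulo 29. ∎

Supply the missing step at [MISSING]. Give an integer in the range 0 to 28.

Multiply the listed residues: 20 · 23 · 20 · 7 · 21 = 460 → 9200 → 64400 → 1352400.
Reducing modulo 29: 1352400 = 46634·29 + 14, so 21^93 ≡ 14.

14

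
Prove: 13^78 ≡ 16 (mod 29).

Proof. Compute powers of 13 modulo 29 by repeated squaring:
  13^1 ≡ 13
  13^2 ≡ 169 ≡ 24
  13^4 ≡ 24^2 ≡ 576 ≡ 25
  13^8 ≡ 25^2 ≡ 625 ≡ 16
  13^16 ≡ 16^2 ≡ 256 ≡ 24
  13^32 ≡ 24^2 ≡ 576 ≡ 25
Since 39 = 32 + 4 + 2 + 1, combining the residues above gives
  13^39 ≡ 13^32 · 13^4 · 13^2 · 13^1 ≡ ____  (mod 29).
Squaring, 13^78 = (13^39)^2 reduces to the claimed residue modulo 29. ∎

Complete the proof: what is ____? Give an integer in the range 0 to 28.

4

Multiply the listed residues: 25 · 25 · 24 · 13 = 625 → 15000 → 195000.
Reducing modulo 29: 195000 = 6724·29 + 4, so 13^39 ≡ 4.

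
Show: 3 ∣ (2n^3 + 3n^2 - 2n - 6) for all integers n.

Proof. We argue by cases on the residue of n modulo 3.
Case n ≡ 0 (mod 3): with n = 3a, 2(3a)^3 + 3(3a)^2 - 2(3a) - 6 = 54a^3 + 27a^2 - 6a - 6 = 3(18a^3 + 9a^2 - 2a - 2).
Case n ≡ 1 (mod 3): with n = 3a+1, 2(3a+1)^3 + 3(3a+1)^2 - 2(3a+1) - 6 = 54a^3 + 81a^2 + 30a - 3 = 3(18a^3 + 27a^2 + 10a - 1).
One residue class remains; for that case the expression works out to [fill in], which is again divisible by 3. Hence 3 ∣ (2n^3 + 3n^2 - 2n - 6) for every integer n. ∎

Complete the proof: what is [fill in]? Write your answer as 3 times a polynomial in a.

3(18a^3 + 45a^2 + 34a + 6)

The residues treated are {0, 1}, so the missing case is n ≡ 2 (mod 3); write n = 3a+2.
Then 2(3a+2)^3 + 3(3a+2)^2 - 2(3a+2) - 6 = 54a^3 + 135a^2 + 102a + 18 = 3(18a^3 + 45a^2 + 34a + 6).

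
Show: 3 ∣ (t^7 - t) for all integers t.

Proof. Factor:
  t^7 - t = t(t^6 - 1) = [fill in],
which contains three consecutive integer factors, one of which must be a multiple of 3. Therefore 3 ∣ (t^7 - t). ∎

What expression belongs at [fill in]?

(t - 1)t(t + 1)(t^4 + t^2 + 1)

t^6 - 1 = (t^2 - 1)(t^4 + t^2 + 1), and t^2 - 1 = (t-1)(t+1).
So t(t^6 - 1) = (t - 1)t(t + 1)(t^4 + t^2 + 1).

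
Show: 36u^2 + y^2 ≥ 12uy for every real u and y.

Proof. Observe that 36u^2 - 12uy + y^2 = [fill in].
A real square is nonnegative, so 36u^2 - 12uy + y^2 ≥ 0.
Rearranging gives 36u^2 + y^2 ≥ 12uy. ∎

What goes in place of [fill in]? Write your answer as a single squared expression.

36u^2 - 12uy + y^2 is a perfect-square trinomial: the outer terms are (6u)^2 and (y)^2, and the cross term is -2·6u·y.
So 36u^2 - 12uy + y^2 = (6u - y)^2 ≥ 0.

(6u - y)^2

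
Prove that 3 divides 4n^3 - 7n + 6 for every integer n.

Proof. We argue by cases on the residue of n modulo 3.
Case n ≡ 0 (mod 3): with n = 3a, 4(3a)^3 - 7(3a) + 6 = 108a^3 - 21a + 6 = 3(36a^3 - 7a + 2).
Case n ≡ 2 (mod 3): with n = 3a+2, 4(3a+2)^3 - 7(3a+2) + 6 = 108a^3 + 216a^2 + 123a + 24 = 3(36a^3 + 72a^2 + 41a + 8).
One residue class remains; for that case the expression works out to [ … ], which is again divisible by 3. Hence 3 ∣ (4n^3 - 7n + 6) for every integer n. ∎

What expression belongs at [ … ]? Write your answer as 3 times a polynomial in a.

The residues treated are {0, 2}, so the missing case is n ≡ 1 (mod 3); write n = 3a+1.
Then 4(3a+1)^3 - 7(3a+1) + 6 = 108a^3 + 108a^2 + 15a + 3 = 3(36a^3 + 36a^2 + 5a + 1).

3(36a^3 + 36a^2 + 5a + 1)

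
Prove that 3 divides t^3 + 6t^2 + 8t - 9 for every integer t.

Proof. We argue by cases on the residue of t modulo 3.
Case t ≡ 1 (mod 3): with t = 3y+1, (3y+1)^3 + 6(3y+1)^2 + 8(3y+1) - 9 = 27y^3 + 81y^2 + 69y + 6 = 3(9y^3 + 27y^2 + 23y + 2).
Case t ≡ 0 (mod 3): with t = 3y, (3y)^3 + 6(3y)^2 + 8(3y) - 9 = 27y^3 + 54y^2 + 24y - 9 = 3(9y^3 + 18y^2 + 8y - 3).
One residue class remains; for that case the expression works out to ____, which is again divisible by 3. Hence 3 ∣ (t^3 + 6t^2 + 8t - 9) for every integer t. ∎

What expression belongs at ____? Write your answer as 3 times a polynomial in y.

Only t ≡ 2 (mod 3) is unaccounted for. Put t = 3y+2:
(3y+2)^3 + 6(3y+2)^2 + 8(3y+2) - 9 expands to 27y^3 + 108y^2 + 132y + 39,
and factoring out 3 leaves 3(9y^3 + 36y^2 + 44y + 13).

3(9y^3 + 36y^2 + 44y + 13)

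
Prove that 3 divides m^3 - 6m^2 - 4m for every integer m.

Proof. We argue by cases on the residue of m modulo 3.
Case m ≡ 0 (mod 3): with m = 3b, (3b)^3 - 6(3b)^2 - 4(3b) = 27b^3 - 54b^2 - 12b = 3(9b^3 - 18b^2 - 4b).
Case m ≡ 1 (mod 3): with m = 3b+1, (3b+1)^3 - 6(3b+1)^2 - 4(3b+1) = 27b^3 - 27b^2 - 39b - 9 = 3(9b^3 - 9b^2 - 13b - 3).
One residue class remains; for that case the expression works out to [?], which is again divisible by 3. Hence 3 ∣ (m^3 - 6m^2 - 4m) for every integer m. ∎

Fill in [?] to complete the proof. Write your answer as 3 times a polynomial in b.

Only m ≡ 2 (mod 3) is unaccounted for. Put m = 3b+2:
(3b+2)^3 - 6(3b+2)^2 - 4(3b+2) expands to 27b^3 - 48b - 24,
and factoring out 3 leaves 3(9b^3 - 16b - 8).

3(9b^3 - 16b - 8)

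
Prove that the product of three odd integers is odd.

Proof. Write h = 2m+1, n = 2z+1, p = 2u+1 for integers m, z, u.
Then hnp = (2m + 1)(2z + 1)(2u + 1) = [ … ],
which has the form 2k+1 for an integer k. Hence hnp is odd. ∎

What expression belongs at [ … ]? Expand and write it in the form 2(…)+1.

(2m + 1)(2z + 1)(2u + 1) = 8muz + 4mu + 4mz + 2m + 4uz + 2u + 2z + 1
= 2(4muz + 2mu + 2mz + m + 2uz + u + z) + 1.
Since 4muz + 2mu + 2mz + m + 2uz + u + z is an integer, the product is of the form 2k+1 for an integer k.

2(4muz + 2mu + 2mz + m + 2uz + u + z) + 1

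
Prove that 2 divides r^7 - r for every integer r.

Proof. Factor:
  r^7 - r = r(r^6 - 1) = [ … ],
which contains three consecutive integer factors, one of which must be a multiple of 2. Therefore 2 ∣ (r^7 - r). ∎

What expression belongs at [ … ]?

(r - 1)r(r + 1)(r^4 + r^2 + 1)

r^6 - 1 = (r^2 - 1)(r^4 + r^2 + 1), and r^2 - 1 = (r-1)(r+1).
So r(r^6 - 1) = (r - 1)r(r + 1)(r^4 + r^2 + 1).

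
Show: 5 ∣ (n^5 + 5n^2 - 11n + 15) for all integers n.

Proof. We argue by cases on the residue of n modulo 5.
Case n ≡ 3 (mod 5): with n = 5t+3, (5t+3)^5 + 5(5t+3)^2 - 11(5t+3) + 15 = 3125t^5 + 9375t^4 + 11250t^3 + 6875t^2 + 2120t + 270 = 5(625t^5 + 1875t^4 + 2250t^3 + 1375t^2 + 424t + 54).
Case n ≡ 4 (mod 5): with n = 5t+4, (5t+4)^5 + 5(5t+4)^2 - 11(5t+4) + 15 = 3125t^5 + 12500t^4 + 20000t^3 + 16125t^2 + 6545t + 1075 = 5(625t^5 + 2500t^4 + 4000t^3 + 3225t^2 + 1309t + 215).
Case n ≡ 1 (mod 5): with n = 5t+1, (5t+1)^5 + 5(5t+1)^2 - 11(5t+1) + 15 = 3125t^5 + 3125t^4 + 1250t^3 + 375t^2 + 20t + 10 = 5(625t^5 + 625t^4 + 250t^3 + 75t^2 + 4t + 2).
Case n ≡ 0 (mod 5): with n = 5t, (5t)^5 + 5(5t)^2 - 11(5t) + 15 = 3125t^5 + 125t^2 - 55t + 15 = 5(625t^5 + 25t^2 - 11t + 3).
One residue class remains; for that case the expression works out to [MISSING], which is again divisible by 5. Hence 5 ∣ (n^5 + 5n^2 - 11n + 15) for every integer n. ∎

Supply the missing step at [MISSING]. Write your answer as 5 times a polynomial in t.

5(625t^5 + 1250t^4 + 1000t^3 + 425t^2 + 89t + 9)

Only n ≡ 2 (mod 5) is unaccounted for. Put n = 5t+2:
(5t+2)^5 + 5(5t+2)^2 - 11(5t+2) + 15 expands to 3125t^5 + 6250t^4 + 5000t^3 + 2125t^2 + 445t + 45,
and factoring out 5 leaves 5(625t^5 + 1250t^4 + 1000t^3 + 425t^2 + 89t + 9).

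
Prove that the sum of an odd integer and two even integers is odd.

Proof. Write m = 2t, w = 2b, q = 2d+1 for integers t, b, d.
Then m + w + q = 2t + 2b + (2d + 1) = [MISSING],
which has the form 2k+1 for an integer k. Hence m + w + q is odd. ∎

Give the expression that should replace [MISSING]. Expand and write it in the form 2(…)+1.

2t + 2b + (2d + 1) = 2b + 2d + 2t + 1
= 2(b + d + t) + 1.
Since b + d + t is an integer, the sum is of the form 2k+1 for an integer k.

2(b + d + t) + 1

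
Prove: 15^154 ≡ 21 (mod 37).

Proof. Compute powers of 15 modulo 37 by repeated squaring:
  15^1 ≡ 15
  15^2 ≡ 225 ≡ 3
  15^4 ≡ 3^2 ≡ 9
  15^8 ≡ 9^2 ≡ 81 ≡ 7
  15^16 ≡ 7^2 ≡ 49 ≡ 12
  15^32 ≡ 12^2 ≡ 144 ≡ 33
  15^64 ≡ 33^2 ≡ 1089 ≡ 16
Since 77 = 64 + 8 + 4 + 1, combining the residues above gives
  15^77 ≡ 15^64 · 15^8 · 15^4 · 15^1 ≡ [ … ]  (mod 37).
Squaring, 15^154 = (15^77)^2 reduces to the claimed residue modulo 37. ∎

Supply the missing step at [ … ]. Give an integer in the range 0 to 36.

24

Multiply the listed residues: 16 · 7 · 9 · 15 = 112 → 1008 → 15120.
Reducing modulo 37: 15120 = 408·37 + 24, so 15^77 ≡ 24.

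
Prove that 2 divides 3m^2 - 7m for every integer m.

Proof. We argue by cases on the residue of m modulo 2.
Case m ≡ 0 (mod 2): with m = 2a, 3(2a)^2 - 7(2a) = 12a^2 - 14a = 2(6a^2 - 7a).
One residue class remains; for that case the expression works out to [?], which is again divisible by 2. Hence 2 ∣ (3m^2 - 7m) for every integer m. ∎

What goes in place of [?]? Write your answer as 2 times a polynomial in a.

2(6a^2 - a - 2)

The residues treated are {0}, so the missing case is m ≡ 1 (mod 2); write m = 2a+1.
Then 3(2a+1)^2 - 7(2a+1) = 12a^2 - 2a - 4 = 2(6a^2 - a - 2).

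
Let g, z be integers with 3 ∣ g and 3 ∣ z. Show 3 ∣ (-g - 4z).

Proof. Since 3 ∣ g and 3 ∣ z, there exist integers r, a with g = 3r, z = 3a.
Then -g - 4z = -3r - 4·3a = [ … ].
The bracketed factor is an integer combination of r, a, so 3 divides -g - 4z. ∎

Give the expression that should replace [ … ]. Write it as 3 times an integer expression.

Each term has a factor of 3: -3r - 4·3a = 3·(-4a - r).
Since -4a - r is an integer, 3 ∣ (-g - 4z).

3(-4a - r)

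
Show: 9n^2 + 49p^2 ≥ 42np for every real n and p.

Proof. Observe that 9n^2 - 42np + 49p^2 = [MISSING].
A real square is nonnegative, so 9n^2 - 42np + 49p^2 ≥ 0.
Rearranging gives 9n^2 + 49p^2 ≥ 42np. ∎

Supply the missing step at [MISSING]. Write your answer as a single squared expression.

(3n - 7p)^2

9n^2 - 42np + 49p^2 is a perfect-square trinomial: the outer terms are (3n)^2 and (7p)^2, and the cross term is -2·3n·7p.
So 9n^2 - 42np + 49p^2 = (3n - 7p)^2 ≥ 0.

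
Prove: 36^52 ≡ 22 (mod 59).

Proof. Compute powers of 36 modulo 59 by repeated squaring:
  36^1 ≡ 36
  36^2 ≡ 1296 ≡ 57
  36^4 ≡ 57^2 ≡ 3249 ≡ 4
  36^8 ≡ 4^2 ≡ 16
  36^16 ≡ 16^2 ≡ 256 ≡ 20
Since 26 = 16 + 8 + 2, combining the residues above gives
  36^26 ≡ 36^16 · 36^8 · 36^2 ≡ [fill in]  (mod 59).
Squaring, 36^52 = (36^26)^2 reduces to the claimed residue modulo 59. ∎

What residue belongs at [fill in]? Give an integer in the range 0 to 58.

9

Multiply the listed residues: 20 · 16 · 57 = 320 → 18240.
Reducing modulo 59: 18240 = 309·59 + 9, so 36^26 ≡ 9.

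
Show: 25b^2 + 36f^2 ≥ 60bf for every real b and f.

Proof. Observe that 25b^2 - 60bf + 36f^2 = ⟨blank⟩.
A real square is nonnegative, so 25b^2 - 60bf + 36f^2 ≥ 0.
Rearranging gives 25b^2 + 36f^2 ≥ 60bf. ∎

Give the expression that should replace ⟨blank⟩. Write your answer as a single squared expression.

25b^2 - 60bf + 36f^2 is a perfect-square trinomial: the outer terms are (5b)^2 and (6f)^2, and the cross term is -2·5b·6f.
So 25b^2 - 60bf + 36f^2 = (5b - 6f)^2 ≥ 0.

(5b - 6f)^2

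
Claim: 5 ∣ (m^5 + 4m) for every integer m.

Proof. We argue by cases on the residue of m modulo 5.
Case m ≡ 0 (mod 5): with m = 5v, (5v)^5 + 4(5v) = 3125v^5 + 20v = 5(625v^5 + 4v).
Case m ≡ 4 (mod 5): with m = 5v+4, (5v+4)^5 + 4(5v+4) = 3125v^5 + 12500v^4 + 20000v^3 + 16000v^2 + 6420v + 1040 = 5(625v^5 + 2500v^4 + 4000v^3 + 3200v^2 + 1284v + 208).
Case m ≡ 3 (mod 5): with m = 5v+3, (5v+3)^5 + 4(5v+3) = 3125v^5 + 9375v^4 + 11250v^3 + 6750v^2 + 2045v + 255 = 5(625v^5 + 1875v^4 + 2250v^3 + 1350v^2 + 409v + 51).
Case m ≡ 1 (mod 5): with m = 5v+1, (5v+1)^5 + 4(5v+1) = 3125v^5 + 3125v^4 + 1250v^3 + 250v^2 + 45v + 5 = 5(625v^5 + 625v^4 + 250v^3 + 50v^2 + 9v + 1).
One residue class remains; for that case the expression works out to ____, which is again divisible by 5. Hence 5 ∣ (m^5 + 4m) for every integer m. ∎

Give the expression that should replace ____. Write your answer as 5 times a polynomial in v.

Only m ≡ 2 (mod 5) is unaccounted for. Put m = 5v+2:
(5v+2)^5 + 4(5v+2) expands to 3125v^5 + 6250v^4 + 5000v^3 + 2000v^2 + 420v + 40,
and factoring out 5 leaves 5(625v^5 + 1250v^4 + 1000v^3 + 400v^2 + 84v + 8).

5(625v^5 + 1250v^4 + 1000v^3 + 400v^2 + 84v + 8)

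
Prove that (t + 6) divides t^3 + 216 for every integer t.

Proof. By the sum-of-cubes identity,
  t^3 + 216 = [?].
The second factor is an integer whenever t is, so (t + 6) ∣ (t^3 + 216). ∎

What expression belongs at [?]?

(t + 6)(t^2 - 6t + 36)

Polynomial division of t^3 + 216 by t + 6 leaves remainder 0 and quotient t^2 - 6t + 36.
Hence t^3 + 216 = (t + 6)(t^2 - 6t + 36).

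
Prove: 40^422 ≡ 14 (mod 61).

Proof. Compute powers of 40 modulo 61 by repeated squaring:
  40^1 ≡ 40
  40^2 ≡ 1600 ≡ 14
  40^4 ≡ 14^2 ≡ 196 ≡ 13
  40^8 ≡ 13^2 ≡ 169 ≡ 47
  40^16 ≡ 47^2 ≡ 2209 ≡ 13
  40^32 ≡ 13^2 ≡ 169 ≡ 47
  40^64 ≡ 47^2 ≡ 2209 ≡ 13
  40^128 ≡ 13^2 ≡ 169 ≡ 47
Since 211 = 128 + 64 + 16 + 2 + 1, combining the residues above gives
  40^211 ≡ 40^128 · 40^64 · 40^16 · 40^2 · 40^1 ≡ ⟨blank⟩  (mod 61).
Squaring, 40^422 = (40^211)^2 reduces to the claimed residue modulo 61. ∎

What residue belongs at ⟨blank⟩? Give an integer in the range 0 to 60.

21

40^128 · 40^64 · 40^16 · 40^2 · 40^1 ≡ 47 · 13 · 13 · 14 · 40 = 4448080.
4448080 mod 61 = 21, so 40^211 ≡ 21 (mod 61).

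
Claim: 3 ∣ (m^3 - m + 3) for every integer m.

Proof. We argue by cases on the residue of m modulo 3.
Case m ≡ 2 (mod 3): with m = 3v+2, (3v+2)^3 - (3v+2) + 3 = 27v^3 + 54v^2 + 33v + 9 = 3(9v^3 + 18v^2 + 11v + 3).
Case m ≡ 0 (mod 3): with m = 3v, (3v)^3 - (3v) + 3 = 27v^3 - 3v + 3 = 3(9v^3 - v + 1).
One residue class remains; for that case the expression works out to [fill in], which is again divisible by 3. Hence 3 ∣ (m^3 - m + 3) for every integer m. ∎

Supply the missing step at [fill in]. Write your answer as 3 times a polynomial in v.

The residues treated are {2, 0}, so the missing case is m ≡ 1 (mod 3); write m = 3v+1.
Then (3v+1)^3 - (3v+1) + 3 = 27v^3 + 27v^2 + 6v + 3 = 3(9v^3 + 9v^2 + 2v + 1).

3(9v^3 + 9v^2 + 2v + 1)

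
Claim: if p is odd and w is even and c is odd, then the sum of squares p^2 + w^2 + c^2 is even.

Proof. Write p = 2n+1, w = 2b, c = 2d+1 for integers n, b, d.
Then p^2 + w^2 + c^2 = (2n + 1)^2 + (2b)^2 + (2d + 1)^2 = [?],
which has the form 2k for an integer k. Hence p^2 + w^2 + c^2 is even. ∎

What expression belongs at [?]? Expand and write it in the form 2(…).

(2n + 1)^2 + (2b)^2 + (2d + 1)^2 = 4b^2 + 4d^2 + 4d + 4n^2 + 4n + 2
= 2(2b^2 + 2d^2 + 2d + 2n^2 + 2n + 1).
Since 2b^2 + 2d^2 + 2d + 2n^2 + 2n + 1 is an integer, the sum of squares is of the form 2k for an integer k.

2(2b^2 + 2d^2 + 2d + 2n^2 + 2n + 1)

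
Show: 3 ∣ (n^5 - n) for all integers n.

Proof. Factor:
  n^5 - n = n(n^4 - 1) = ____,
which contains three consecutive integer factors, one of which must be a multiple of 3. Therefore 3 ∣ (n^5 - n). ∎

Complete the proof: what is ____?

n^4 - 1 = (n^2 - 1)(n^2 + 1), and n^2 - 1 = (n-1)(n+1).
So n(n^4 - 1) = (n - 1)n(n + 1)(n^2 + 1).

(n - 1)n(n + 1)(n^2 + 1)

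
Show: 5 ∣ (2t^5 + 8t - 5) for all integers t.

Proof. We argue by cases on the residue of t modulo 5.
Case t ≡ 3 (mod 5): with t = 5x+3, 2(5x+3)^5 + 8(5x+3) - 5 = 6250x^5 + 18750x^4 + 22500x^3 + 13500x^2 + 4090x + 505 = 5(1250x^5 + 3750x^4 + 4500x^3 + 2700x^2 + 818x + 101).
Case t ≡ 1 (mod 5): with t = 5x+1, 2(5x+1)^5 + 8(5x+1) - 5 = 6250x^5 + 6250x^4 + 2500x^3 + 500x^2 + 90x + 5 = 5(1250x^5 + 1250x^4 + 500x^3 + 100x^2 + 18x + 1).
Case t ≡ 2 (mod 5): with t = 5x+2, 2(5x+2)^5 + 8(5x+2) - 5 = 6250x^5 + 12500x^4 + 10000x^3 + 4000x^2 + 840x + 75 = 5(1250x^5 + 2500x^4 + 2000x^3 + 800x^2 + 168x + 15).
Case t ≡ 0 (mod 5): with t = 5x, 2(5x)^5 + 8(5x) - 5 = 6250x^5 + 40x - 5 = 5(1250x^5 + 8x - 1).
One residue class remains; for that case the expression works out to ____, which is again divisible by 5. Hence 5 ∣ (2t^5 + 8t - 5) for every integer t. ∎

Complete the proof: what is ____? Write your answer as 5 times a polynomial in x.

The residues treated are {3, 1, 2, 0}, so the missing case is t ≡ 4 (mod 5); write t = 5x+4.
Then 2(5x+4)^5 + 8(5x+4) - 5 = 6250x^5 + 25000x^4 + 40000x^3 + 32000x^2 + 12840x + 2075 = 5(1250x^5 + 5000x^4 + 8000x^3 + 6400x^2 + 2568x + 415).

5(1250x^5 + 5000x^4 + 8000x^3 + 6400x^2 + 2568x + 415)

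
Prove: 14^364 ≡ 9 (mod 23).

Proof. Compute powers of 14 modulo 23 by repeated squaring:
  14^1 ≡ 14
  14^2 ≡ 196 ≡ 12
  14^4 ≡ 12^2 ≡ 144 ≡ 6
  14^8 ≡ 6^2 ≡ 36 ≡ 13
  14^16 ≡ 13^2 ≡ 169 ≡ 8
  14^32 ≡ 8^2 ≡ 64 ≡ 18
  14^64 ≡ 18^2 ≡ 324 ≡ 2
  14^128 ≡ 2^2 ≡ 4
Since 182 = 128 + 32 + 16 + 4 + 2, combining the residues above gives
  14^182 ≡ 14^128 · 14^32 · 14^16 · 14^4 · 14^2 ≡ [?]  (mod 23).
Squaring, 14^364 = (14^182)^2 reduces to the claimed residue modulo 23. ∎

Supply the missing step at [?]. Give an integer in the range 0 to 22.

3

14^128 · 14^32 · 14^16 · 14^4 · 14^2 ≡ 4 · 18 · 8 · 6 · 12 = 41472.
41472 mod 23 = 3, so 14^182 ≡ 3 (mod 23).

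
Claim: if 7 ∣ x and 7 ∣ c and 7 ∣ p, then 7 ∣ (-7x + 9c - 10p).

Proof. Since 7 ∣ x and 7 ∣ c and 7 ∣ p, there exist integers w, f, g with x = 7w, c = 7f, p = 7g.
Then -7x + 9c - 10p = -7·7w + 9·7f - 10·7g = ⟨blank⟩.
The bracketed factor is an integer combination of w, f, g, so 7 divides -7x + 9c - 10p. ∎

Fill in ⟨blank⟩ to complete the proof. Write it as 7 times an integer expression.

7(9f - 10g - 7w)

Pull the common 7 out of every term: -7·7w + 9·7f - 10·7g = 7(9f - 10g - 7w).
9f - 10g - 7w is an integer, which exhibits the divisibility.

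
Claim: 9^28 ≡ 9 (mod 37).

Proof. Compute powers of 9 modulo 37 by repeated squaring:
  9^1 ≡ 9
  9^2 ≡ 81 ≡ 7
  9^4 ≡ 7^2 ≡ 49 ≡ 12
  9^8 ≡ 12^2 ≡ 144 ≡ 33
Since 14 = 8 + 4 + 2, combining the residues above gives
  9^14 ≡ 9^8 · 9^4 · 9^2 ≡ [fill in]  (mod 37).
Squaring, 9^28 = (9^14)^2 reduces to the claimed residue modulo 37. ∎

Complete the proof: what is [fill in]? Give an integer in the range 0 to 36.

34

9^8 · 9^4 · 9^2 ≡ 33 · 12 · 7 = 2772.
2772 mod 37 = 34, so 9^14 ≡ 34 (mod 37).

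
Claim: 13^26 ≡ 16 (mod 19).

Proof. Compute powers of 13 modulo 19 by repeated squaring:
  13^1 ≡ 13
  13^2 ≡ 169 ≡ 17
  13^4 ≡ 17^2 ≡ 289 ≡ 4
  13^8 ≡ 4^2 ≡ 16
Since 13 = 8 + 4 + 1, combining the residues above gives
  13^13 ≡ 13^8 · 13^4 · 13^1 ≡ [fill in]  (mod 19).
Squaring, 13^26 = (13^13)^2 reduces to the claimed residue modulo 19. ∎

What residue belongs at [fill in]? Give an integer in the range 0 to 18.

13^8 · 13^4 · 13^1 ≡ 16 · 4 · 13 = 832.
832 mod 19 = 15, so 13^13 ≡ 15 (mod 19).

15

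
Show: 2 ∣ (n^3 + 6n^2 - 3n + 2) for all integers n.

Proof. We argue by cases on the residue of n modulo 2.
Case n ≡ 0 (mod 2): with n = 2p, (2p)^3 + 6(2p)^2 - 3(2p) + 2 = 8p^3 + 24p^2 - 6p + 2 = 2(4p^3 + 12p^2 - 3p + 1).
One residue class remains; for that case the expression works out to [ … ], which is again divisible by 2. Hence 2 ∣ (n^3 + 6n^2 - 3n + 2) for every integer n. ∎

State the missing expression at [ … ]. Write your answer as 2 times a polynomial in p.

Only n ≡ 1 (mod 2) is unaccounted for. Put n = 2p+1:
(2p+1)^3 + 6(2p+1)^2 - 3(2p+1) + 2 expands to 8p^3 + 36p^2 + 24p + 6,
and factoring out 2 leaves 2(4p^3 + 18p^2 + 12p + 3).

2(4p^3 + 18p^2 + 12p + 3)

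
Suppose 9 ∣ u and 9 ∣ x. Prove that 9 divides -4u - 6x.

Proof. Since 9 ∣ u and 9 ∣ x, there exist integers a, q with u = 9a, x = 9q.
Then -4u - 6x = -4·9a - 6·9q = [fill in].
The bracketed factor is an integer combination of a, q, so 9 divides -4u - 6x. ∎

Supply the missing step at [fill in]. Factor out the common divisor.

Pull the common 9 out of every term: -4·9a - 6·9q = 9(-4a - 6q).
-4a - 6q is an integer, which exhibits the divisibility.

9(-4a - 6q)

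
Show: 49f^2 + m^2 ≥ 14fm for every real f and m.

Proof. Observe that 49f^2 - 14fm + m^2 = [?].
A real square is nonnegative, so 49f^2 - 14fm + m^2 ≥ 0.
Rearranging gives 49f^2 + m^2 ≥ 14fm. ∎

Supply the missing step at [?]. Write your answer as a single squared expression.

The leading and trailing coefficients are 7^2 and 1^2, and 14 = 2·7·1, so the trinomial is (7f - m)^2.
Hence 49f^2 - 14fm + m^2 ≥ 0.

(7f - m)^2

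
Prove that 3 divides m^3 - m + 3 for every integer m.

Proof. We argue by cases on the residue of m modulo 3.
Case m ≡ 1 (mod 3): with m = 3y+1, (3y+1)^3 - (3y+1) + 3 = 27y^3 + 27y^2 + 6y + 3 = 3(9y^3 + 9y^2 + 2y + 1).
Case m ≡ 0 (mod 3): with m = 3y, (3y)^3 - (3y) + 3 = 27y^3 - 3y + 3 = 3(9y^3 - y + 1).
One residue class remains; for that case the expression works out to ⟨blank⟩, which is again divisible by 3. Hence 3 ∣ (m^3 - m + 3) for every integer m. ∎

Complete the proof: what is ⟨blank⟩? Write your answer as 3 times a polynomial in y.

3(9y^3 + 18y^2 + 11y + 3)

Only m ≡ 2 (mod 3) is unaccounted for. Put m = 3y+2:
(3y+2)^3 - (3y+2) + 3 expands to 27y^3 + 54y^2 + 33y + 9,
and factoring out 3 leaves 3(9y^3 + 18y^2 + 11y + 3).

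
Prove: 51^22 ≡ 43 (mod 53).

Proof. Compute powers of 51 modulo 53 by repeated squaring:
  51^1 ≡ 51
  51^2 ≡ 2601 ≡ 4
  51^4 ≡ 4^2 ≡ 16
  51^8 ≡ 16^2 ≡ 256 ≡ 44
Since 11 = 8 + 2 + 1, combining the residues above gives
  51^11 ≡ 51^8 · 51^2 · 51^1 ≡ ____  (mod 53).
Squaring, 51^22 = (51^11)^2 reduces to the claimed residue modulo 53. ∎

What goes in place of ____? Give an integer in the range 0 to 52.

19

51^8 · 51^2 · 51^1 ≡ 44 · 4 · 51 = 8976.
8976 mod 53 = 19, so 51^11 ≡ 19 (mod 53).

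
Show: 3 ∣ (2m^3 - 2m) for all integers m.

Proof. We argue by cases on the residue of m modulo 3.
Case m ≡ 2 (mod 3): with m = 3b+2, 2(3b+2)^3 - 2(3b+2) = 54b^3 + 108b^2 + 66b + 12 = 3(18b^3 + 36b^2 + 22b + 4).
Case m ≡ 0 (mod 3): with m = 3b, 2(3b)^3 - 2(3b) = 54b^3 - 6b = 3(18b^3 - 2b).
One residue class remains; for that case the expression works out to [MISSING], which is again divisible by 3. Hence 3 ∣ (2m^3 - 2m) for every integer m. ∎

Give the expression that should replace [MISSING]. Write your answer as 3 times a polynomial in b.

Only m ≡ 1 (mod 3) is unaccounted for. Put m = 3b+1:
2(3b+1)^3 - 2(3b+1) expands to 54b^3 + 54b^2 + 12b,
and factoring out 3 leaves 3(18b^3 + 18b^2 + 4b).

3(18b^3 + 18b^2 + 4b)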